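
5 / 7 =0.71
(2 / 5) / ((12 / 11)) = 11 / 30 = 0.37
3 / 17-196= -3329 / 17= -195.82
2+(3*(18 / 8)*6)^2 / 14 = 6673 / 56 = 119.16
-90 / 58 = -45 / 29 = -1.55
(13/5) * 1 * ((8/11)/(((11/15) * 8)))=39/121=0.32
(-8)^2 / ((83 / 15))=960 / 83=11.57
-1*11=-11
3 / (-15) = -1 / 5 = -0.20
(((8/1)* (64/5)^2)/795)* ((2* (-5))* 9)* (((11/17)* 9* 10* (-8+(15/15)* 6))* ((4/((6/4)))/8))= 25952256/4505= 5760.77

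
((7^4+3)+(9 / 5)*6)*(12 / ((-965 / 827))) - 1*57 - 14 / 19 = -2281918169 / 91675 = -24891.39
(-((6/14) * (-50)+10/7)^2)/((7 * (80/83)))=-59.29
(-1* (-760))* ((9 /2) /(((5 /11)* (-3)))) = -2508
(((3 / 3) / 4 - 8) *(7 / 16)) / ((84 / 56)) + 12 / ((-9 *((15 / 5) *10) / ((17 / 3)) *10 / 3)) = -16819 / 7200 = -2.34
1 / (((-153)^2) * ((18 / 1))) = 1 / 421362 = 0.00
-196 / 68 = -49 / 17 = -2.88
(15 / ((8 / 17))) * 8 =255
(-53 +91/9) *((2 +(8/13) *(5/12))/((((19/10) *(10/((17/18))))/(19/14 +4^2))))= -144364/1729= -83.50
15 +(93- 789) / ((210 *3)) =1459 / 105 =13.90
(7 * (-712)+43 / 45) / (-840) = 224237 / 37800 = 5.93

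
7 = 7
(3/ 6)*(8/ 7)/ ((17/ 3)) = 12/ 119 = 0.10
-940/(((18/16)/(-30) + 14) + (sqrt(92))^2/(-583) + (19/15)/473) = -514142400/7552081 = -68.08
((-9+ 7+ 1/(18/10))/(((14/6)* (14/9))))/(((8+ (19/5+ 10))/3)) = -585/10682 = -0.05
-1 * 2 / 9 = -2 / 9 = -0.22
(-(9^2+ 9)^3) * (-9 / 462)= 1093500 / 77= 14201.30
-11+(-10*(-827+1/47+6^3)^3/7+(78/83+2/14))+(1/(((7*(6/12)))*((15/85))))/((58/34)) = 1709893915919865800/5247941181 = 325821852.22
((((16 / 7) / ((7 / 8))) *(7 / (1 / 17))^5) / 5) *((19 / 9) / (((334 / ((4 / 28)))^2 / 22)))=105931.09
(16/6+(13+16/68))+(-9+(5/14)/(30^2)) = 295697/42840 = 6.90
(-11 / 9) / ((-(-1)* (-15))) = 11 / 135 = 0.08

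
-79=-79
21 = 21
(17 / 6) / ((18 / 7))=119 / 108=1.10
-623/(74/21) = -13083/74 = -176.80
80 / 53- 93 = -4849 / 53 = -91.49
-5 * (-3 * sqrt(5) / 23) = 15 * sqrt(5) / 23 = 1.46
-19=-19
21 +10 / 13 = 21.77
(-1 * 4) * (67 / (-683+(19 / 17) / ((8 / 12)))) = 9112 / 23165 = 0.39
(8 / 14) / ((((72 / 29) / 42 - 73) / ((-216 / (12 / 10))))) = 20880 / 14807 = 1.41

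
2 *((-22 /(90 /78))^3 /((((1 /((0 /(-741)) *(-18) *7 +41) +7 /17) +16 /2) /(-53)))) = 216046261574 /2480625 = 87093.48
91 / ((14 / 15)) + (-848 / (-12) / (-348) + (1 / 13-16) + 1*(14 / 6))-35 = 330527 / 6786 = 48.71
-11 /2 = -5.50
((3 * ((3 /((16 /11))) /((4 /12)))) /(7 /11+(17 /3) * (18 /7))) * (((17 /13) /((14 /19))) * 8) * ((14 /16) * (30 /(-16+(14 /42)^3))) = -2991608235 /104977808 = -28.50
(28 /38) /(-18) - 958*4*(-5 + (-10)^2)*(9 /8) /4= -70032223 /684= -102386.29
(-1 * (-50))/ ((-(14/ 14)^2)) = -50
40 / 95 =8 / 19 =0.42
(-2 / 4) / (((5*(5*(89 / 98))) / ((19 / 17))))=-931 / 37825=-0.02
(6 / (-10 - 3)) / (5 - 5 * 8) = 6 / 455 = 0.01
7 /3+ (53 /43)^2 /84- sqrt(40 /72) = 365213 /155316- sqrt(5) /3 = 1.61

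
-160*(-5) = 800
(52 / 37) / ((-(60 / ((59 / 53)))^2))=-45253 / 93539700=-0.00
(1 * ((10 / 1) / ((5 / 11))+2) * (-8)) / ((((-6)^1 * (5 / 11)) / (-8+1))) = -2464 / 5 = -492.80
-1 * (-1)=1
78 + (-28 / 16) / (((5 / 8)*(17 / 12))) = 6462 / 85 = 76.02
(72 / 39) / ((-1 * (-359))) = 24 / 4667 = 0.01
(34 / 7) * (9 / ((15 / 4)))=408 / 35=11.66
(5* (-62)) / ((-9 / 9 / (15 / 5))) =930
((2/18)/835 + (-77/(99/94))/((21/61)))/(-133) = 4787887/2998485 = 1.60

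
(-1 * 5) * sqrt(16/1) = -20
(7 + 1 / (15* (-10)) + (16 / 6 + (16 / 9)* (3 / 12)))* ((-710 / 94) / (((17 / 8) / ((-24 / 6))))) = 5165392 / 35955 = 143.66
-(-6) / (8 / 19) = 57 / 4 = 14.25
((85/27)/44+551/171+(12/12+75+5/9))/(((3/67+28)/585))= 1665.62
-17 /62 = -0.27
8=8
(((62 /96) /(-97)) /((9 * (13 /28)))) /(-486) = 217 /66187368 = 0.00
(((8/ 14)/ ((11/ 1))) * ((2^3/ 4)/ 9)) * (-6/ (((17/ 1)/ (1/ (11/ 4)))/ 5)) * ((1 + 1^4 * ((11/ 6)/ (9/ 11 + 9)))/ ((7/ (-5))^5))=96125000/ 58806970299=0.00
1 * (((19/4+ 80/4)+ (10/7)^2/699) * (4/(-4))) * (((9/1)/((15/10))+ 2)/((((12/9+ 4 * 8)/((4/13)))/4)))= -27129992/3710525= -7.31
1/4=0.25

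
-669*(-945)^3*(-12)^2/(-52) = -20324695324500/13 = -1563438101884.62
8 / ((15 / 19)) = 152 / 15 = 10.13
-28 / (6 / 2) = -28 / 3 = -9.33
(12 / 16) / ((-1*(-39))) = 1 / 52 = 0.02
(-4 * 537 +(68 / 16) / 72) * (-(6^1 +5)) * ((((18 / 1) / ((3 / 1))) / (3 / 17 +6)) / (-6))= -115679509 / 30240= -3825.38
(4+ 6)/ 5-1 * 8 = -6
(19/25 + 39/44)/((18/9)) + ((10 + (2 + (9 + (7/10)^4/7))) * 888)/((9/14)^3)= 939661982401/13365000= 70307.67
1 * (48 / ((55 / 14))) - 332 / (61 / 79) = -417.75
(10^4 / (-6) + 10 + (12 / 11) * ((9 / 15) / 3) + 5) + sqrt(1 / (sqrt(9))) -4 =-273149 / 165 + sqrt(3) / 3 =-1654.87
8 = 8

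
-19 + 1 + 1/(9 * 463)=-75005/4167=-18.00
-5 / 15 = -1 / 3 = -0.33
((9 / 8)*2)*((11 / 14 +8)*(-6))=-118.61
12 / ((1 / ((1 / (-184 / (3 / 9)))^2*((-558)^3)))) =-7239213 / 1058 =-6842.36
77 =77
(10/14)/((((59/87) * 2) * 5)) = 87/826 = 0.11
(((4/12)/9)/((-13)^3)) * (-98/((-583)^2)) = 98/20161875591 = 0.00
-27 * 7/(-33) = 63/11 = 5.73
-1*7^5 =-16807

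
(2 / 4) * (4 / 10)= 1 / 5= 0.20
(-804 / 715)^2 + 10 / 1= 5758666 / 511225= 11.26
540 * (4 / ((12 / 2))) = 360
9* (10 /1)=90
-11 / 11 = -1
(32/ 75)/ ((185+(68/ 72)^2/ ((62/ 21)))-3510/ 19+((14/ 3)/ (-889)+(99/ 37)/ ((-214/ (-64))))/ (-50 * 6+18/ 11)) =373228086802176/ 492148633942175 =0.76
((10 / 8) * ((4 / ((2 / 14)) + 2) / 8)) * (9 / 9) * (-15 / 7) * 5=-5625 / 112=-50.22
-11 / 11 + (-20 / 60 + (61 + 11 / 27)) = 1622 / 27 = 60.07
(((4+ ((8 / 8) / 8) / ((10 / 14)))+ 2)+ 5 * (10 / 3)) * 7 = 19187 / 120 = 159.89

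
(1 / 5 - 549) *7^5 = -46118408 / 5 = -9223681.60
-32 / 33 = -0.97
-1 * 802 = -802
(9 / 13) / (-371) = -9 / 4823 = -0.00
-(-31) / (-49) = -0.63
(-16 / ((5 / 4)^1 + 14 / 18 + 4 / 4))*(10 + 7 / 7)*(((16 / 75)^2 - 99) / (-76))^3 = -1896997529918971249 / 14784695068359375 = -128.31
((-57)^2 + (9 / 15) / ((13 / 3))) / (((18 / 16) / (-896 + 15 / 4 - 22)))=-171630324 / 65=-2640466.52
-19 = -19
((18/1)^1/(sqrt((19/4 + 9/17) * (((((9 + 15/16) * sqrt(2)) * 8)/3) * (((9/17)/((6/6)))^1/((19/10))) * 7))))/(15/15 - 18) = -6 * sqrt(12652955) * 2^(3/4)/665945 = -0.05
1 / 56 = 0.02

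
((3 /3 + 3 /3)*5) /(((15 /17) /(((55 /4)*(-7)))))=-6545 /6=-1090.83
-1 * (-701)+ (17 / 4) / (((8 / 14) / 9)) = 12287 / 16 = 767.94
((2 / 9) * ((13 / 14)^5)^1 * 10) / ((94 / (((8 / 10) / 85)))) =371293 / 2417182740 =0.00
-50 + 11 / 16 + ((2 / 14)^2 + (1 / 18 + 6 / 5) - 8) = -1976969 / 35280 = -56.04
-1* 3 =-3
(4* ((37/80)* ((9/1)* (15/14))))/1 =999/56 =17.84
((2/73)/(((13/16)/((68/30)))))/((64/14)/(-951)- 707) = -2414272/22332489595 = -0.00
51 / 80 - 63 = -4989 / 80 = -62.36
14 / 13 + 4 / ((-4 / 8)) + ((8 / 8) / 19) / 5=-8537 / 1235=-6.91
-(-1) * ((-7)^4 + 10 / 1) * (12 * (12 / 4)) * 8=694368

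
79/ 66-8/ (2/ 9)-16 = -3353/ 66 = -50.80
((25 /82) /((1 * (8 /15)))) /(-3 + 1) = -375 /1312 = -0.29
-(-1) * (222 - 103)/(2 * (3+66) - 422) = -119/284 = -0.42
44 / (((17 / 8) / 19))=6688 / 17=393.41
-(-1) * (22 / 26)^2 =121 / 169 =0.72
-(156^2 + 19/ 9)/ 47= -219043/ 423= -517.83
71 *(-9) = -639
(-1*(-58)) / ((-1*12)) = -29 / 6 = -4.83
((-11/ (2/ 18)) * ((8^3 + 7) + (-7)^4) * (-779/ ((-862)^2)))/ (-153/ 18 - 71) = -3.81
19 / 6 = 3.17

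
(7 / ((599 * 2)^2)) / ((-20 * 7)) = -1 / 28704080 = -0.00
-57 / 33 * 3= -57 / 11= -5.18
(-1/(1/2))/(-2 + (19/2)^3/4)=-0.01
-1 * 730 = -730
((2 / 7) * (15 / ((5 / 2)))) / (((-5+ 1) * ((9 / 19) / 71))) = -64.24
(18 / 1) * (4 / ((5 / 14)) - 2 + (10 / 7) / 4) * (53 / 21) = 106371 / 245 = 434.17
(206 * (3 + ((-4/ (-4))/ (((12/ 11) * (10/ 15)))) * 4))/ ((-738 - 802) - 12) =-1751/ 1552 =-1.13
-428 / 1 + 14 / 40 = -8553 / 20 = -427.65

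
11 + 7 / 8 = 95 / 8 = 11.88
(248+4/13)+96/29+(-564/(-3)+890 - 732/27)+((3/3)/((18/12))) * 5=4430716/3393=1305.84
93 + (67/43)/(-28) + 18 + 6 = 140801/1204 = 116.94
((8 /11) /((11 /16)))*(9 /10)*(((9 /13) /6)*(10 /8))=216 /1573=0.14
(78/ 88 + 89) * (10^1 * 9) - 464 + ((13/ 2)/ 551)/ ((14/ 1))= 1294154781/ 169708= 7625.77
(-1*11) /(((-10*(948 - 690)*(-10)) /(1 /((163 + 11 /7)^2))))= -539 /34239283200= -0.00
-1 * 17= -17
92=92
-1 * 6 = -6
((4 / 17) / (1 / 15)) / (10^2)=3 / 85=0.04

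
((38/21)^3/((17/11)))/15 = 603592/2361555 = 0.26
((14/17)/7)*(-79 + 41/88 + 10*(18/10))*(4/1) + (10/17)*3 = -4997/187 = -26.72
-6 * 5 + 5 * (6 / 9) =-80 / 3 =-26.67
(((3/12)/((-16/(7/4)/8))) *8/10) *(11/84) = -11/480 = -0.02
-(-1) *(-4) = -4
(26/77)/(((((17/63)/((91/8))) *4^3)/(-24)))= -31941/5984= -5.34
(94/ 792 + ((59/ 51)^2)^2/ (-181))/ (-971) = -5861454439/ 52315597001844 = -0.00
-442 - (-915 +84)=389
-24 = -24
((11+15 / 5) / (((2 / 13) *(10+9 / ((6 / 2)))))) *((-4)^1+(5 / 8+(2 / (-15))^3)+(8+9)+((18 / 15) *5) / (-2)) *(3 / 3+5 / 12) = 34130509 / 324000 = 105.34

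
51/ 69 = 17/ 23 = 0.74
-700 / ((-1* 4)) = 175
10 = 10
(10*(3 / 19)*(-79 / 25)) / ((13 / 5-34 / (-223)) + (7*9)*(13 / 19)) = -17617 / 161916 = -0.11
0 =0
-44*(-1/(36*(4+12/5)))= 55/288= 0.19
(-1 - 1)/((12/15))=-5/2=-2.50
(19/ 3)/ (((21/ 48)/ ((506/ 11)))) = 13984/ 21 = 665.90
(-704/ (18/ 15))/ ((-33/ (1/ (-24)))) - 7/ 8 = -349/ 216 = -1.62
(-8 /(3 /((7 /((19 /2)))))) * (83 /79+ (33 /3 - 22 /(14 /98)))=418656 /1501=278.92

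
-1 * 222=-222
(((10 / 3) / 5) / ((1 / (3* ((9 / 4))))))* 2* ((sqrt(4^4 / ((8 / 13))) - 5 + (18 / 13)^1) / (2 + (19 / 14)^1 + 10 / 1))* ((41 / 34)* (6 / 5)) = -728406 / 206635 + 61992* sqrt(26) / 15895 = 16.36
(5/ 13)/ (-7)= -5/ 91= -0.05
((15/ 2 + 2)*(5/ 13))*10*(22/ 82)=5225/ 533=9.80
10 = 10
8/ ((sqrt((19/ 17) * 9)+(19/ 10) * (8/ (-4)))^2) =57800/ (-323+15 * sqrt(323))^2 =20.26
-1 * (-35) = 35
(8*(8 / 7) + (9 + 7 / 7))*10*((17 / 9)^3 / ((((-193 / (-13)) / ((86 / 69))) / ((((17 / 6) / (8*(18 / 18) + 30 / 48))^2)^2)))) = 157372562635458560 / 124770912108713451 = 1.26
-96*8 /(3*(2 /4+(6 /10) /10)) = -3200 /7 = -457.14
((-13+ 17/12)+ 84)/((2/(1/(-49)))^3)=-869/11294304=-0.00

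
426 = 426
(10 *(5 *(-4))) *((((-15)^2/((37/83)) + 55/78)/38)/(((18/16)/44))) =-25672856000/246753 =-104042.73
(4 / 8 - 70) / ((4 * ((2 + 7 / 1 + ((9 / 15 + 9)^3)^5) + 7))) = -4241943359375 / 132345307583233656824841856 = -0.00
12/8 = 3/2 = 1.50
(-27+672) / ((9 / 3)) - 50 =165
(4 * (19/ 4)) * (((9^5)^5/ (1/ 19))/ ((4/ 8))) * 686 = 355569130119873052397194167708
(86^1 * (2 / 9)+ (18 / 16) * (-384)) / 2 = -1858 / 9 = -206.44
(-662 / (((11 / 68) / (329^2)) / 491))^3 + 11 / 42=-575135083948976110578007781021414603471 / 55902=-10288273835443742810239490000000000.00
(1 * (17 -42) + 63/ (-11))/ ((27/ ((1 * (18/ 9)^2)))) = -1352/ 297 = -4.55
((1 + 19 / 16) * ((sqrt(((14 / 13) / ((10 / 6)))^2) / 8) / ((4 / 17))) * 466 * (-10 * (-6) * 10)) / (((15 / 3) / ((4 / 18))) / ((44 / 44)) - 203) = -43670025 / 37544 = -1163.17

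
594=594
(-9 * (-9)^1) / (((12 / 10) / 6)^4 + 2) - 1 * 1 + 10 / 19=105624 / 2641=39.99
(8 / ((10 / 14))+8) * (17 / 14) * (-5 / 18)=-136 / 21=-6.48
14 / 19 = 0.74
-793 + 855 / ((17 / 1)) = -12626 / 17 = -742.71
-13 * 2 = -26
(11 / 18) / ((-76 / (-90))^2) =2475 / 2888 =0.86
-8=-8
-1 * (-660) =660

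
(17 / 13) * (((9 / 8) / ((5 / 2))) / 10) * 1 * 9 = 1377 / 2600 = 0.53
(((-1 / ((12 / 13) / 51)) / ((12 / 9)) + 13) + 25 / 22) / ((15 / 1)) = -961 / 528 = -1.82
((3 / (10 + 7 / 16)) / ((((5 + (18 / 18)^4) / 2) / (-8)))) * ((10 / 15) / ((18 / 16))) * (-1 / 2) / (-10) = -0.02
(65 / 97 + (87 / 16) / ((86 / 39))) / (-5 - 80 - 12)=-418561 / 12946784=-0.03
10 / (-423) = -10 / 423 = -0.02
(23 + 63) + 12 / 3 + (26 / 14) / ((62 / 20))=19660 / 217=90.60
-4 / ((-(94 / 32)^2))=1024 / 2209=0.46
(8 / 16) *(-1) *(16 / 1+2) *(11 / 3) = -33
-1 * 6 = -6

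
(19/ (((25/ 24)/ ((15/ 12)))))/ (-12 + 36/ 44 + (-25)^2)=627/ 16880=0.04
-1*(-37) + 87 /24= 325 /8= 40.62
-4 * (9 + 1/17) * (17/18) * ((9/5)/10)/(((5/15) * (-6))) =77/25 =3.08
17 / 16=1.06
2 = 2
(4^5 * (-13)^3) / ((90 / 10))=-2249728 / 9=-249969.78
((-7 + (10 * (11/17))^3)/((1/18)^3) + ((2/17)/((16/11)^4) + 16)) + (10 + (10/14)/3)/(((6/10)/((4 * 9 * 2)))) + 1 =1735904564572727/1126924288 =1540391.47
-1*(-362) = 362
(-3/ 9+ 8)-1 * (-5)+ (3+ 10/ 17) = 829/ 51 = 16.25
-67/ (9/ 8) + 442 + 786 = 10516/ 9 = 1168.44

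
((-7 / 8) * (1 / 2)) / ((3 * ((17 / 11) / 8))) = -77 / 102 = -0.75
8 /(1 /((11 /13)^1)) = 88 /13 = 6.77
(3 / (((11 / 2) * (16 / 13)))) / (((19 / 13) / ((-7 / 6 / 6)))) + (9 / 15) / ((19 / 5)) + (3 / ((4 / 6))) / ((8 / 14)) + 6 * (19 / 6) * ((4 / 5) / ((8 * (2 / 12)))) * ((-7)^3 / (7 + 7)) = -271.33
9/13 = 0.69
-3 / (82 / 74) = -111 / 41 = -2.71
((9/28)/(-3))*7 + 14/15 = 11/60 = 0.18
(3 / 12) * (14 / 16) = 7 / 32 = 0.22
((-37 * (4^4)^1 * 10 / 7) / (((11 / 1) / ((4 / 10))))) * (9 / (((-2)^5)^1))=10656 / 77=138.39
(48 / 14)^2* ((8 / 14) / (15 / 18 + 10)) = 13824 / 22295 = 0.62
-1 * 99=-99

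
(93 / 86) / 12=31 / 344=0.09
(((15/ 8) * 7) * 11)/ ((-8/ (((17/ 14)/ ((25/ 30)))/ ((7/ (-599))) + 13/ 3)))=486541/ 224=2172.06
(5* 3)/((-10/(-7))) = 21/2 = 10.50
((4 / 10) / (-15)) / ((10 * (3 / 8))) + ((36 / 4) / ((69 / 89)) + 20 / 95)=5807129 / 491625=11.81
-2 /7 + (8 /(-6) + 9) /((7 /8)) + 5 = 283 /21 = 13.48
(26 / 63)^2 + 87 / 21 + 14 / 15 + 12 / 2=223187 / 19845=11.25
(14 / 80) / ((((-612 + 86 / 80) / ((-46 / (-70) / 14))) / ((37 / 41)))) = -851 / 70134190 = -0.00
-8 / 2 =-4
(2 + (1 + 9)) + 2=14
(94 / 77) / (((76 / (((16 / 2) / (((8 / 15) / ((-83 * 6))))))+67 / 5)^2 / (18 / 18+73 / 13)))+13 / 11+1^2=5575176283164 / 2503601221121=2.23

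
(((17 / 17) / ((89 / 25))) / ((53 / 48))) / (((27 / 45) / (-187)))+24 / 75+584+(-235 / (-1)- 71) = 78895636 / 117925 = 669.03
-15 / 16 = -0.94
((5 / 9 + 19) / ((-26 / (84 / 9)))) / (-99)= 224 / 3159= 0.07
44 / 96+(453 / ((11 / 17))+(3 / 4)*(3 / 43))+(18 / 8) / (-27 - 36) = 55669765 / 79464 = 700.57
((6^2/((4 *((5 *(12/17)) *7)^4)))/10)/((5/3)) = 0.00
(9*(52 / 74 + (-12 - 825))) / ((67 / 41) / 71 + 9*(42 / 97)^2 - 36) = 7627647256713 / 34749664625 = 219.50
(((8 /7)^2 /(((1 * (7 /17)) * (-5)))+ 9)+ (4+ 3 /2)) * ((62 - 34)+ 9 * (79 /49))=99065397 /168070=589.43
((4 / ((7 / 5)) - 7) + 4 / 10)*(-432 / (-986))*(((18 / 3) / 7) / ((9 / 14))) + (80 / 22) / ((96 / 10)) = -2058673 / 1138830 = -1.81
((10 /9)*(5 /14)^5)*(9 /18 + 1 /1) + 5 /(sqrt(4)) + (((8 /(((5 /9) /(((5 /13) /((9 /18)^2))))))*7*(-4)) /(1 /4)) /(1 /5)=-260168123195 /20975136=-12403.64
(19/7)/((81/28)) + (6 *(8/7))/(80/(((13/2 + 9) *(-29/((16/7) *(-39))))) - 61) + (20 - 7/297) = 5254506523/253073403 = 20.76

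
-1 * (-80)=80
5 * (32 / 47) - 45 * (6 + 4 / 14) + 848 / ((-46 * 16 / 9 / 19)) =-7210967 / 15134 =-476.47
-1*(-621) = 621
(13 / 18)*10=65 / 9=7.22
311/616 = 0.50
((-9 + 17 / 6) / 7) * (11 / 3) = -407 / 126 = -3.23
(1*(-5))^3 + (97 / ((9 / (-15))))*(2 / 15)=-1319 / 9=-146.56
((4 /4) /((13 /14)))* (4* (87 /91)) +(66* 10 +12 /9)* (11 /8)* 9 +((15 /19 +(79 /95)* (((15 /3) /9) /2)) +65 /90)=236678794 /28899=8189.86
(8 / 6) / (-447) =-4 / 1341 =-0.00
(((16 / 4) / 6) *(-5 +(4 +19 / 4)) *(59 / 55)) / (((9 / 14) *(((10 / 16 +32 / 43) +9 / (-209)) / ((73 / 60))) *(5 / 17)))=837478922 / 64356525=13.01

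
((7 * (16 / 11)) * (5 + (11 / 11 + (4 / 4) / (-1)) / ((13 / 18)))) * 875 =44545.45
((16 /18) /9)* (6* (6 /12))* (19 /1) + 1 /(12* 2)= 1225 /216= 5.67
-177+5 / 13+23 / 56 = -176.20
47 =47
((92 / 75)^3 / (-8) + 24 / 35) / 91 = 1343648 / 268734375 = 0.00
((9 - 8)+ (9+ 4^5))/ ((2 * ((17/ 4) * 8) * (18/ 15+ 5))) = 2585/ 1054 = 2.45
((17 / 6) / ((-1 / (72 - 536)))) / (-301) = -4.37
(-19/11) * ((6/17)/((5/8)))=-912/935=-0.98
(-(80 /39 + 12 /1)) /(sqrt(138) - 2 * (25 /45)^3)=-48538278 * sqrt(138) /476296327 - 16645500 /476296327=-1.23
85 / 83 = 1.02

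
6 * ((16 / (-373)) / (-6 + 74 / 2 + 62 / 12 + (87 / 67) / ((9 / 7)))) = -38592 / 5574485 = -0.01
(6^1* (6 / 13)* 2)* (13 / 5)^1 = 72 / 5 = 14.40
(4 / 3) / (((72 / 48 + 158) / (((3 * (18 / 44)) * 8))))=288 / 3509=0.08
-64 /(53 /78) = -4992 /53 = -94.19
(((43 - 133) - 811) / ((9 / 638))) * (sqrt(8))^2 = -4598704 / 9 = -510967.11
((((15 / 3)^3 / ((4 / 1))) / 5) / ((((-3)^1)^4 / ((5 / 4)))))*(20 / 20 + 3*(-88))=-32875 / 1296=-25.37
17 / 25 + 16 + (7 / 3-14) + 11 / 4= 2329 / 300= 7.76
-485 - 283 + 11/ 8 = -6133/ 8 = -766.62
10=10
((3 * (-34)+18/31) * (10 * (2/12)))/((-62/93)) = 7860/31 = 253.55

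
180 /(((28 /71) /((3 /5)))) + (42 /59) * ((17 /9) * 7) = 350971 /1239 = 283.27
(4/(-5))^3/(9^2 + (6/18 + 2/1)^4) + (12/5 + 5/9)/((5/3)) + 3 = 8013214/1680375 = 4.77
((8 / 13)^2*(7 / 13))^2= 200704 / 4826809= 0.04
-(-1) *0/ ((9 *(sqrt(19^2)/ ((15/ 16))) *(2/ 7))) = 0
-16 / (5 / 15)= -48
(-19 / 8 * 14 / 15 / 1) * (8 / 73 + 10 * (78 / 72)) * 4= -97.03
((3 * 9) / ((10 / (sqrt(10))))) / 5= 27 * sqrt(10) / 50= 1.71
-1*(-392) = 392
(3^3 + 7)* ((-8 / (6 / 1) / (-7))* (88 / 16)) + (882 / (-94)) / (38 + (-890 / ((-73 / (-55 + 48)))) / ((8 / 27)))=2569408616 / 72059883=35.66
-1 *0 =0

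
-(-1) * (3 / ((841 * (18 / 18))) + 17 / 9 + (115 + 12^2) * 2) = 3935066 / 7569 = 519.89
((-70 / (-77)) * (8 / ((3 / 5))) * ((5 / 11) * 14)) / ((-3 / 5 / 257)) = -35980000 / 1089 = -33039.49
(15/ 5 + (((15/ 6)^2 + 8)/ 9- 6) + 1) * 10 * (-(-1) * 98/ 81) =-1225/ 243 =-5.04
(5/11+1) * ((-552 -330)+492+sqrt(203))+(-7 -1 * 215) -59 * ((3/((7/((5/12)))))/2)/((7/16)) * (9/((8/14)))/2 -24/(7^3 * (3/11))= -13346621/15092+16 * sqrt(203)/11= -863.63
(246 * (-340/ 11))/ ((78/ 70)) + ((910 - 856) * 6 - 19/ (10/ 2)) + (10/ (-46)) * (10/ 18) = -962579674/ 148005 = -6503.70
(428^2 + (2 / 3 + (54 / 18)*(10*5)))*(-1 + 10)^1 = 1650012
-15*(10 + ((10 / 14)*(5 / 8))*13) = -13275 / 56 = -237.05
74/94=37/47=0.79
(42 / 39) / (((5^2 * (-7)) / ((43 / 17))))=-86 / 5525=-0.02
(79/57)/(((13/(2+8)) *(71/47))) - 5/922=33970805/48507342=0.70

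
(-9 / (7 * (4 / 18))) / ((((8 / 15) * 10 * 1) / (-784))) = 1701 / 2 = 850.50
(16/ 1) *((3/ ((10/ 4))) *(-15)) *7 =-2016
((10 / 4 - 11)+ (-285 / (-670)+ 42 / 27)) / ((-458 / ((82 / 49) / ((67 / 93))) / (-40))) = -1.32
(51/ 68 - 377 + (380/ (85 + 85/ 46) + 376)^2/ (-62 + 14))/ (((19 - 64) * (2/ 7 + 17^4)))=36363910961/ 40309974674892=0.00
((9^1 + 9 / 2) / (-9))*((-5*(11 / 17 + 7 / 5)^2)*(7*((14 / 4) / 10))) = 1112643 / 14450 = 77.00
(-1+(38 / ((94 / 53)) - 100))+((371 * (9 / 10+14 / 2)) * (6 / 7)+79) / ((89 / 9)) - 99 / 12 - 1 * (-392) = 47368877 / 83660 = 566.21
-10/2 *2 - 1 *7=-17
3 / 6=1 / 2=0.50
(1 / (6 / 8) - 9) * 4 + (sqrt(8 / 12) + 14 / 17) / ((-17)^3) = -7683974 / 250563 - sqrt(6) / 14739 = -30.67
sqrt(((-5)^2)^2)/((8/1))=25/8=3.12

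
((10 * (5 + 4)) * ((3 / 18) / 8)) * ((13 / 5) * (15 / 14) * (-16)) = -585 / 7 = -83.57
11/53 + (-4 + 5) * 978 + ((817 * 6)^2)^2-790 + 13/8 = 244826872200330473/424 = 577421868397005.83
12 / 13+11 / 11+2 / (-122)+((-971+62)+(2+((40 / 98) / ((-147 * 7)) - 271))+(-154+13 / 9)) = -159373551149 / 119951559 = -1328.65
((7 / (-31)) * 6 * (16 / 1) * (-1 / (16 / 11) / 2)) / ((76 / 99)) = 22869 / 2356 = 9.71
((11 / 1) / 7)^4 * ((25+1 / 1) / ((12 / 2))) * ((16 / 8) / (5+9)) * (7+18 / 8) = 7042321 / 201684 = 34.92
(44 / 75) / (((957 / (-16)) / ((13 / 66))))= -416 / 215325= -0.00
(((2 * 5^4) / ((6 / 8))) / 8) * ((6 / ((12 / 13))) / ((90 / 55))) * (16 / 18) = 178750 / 243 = 735.60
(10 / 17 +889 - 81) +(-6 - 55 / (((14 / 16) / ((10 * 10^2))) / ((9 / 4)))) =-140625.98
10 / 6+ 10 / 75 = 9 / 5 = 1.80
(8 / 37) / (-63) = -8 / 2331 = -0.00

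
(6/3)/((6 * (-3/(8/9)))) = -8/81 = -0.10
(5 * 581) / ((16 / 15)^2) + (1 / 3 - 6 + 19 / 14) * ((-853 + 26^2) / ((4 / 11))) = 8334383 / 1792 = 4650.88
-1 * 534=-534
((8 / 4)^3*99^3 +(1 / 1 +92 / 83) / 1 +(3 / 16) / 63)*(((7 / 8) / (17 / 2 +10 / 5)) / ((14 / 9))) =216477646979 / 520576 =415842.54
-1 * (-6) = 6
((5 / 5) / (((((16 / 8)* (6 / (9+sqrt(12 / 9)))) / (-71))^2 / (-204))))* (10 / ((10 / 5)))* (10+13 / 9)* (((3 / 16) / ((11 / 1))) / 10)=-2180217377 / 38016- 8826791* sqrt(3) / 1056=-71827.69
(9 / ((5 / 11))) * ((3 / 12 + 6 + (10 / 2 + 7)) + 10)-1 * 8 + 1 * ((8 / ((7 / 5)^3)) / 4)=3787261 / 6860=552.08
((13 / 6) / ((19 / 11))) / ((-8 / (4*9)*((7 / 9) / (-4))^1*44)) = 351 / 532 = 0.66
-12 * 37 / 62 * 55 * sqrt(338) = -7241.23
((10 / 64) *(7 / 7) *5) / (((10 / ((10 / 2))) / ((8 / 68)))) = 0.05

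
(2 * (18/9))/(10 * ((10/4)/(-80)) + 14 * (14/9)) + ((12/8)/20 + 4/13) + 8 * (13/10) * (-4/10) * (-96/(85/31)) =99883111181/683111000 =146.22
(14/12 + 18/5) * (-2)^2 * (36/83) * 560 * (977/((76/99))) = 9294693408/1577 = 5893908.31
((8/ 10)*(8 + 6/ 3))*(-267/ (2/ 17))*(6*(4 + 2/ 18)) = -447848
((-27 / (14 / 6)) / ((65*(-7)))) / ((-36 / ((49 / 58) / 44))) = -9 / 663520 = -0.00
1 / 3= 0.33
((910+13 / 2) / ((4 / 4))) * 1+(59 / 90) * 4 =82721 / 90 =919.12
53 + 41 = 94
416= 416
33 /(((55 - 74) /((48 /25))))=-1584 /475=-3.33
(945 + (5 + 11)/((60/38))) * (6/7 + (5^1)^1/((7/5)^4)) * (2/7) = 589.09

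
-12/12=-1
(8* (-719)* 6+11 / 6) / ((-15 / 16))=36810.84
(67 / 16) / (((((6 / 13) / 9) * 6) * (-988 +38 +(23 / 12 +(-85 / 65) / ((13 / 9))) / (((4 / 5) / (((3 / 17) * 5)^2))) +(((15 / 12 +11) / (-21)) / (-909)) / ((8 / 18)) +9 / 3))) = -12889774833 / 895993517336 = -0.01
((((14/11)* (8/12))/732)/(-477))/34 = -7/97940502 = -0.00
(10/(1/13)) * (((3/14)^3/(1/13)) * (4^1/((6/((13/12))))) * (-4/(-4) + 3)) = 32955/686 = 48.04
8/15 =0.53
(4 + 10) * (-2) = -28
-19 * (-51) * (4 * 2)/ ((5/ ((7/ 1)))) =54264/ 5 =10852.80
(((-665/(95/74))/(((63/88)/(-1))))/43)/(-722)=-3256/139707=-0.02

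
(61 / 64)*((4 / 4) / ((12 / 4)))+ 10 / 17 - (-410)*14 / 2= 9370637 / 3264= 2870.91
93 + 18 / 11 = 1041 / 11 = 94.64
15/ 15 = 1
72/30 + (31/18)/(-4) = 709/360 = 1.97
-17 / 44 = -0.39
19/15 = 1.27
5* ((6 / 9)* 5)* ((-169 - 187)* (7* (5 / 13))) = -623000 / 39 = -15974.36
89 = 89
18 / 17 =1.06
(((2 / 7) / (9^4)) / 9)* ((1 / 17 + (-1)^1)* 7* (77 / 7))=-352 / 1003833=-0.00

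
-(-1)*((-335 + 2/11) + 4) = -330.82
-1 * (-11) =11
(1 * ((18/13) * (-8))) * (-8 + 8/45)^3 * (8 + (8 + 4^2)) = 22330474496/131625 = 169652.23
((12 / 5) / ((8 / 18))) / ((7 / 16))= 432 / 35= 12.34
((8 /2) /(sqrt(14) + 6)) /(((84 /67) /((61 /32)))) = 4087 /2464 - 4087 * sqrt(14) /14784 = 0.62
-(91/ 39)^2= -49/ 9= -5.44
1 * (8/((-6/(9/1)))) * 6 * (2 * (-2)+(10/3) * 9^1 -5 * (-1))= -2232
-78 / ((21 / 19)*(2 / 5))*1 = -1235 / 7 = -176.43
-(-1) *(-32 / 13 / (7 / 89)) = -2848 / 91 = -31.30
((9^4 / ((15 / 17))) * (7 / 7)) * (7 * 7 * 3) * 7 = 38257191 / 5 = 7651438.20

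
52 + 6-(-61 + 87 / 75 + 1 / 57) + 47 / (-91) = 15211652 / 129675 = 117.31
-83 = -83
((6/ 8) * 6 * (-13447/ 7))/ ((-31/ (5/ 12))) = 28815/ 248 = 116.19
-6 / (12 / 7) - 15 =-37 / 2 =-18.50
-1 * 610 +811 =201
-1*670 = -670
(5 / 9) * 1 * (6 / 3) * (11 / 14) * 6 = 110 / 21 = 5.24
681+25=706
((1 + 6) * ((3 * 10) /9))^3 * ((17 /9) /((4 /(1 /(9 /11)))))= 16035250 /2187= 7332.08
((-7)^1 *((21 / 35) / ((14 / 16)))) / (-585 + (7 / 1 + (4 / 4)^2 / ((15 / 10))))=18 / 2165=0.01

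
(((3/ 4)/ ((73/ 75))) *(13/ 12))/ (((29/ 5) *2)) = 4875/ 67744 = 0.07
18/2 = 9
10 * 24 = 240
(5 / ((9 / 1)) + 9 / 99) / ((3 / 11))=64 / 27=2.37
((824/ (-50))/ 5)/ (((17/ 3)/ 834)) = -1030824/ 2125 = -485.09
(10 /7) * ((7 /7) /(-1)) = -10 /7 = -1.43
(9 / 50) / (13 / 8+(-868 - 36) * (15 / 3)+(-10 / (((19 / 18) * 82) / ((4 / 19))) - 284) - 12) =-532836 / 14251584875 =-0.00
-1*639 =-639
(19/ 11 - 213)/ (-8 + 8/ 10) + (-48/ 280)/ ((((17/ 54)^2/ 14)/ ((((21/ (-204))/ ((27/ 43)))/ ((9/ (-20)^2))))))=100093385/ 486387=205.79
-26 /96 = -13 /48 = -0.27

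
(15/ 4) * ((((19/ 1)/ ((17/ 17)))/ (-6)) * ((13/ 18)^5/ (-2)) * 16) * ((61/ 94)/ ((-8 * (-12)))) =2151642935/ 17051461632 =0.13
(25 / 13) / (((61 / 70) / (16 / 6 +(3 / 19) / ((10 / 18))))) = 294350 / 45201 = 6.51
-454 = -454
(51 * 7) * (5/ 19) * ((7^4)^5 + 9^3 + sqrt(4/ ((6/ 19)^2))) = 142429195341238734355/ 19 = 7496273439012564966.05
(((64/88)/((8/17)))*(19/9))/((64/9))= 323/704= 0.46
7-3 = 4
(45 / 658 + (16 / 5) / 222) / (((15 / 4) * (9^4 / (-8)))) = -483824 / 17970086925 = -0.00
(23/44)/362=23/15928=0.00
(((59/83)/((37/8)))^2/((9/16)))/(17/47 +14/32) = 2680537088/51012500769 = 0.05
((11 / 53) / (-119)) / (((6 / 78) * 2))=-143 / 12614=-0.01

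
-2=-2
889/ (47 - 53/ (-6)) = 5334/ 335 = 15.92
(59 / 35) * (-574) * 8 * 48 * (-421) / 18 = 130355072 / 15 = 8690338.13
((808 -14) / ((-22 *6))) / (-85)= 397 / 5610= 0.07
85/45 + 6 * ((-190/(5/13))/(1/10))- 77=-267436/9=-29715.11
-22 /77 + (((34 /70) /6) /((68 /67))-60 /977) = -0.27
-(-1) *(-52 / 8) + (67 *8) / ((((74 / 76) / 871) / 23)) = 816063807 / 74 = 11027889.28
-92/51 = -1.80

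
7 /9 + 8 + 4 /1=12.78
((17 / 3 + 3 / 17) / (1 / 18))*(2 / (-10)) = -1788 / 85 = -21.04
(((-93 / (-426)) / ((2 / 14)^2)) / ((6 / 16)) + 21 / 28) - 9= 17275 / 852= 20.28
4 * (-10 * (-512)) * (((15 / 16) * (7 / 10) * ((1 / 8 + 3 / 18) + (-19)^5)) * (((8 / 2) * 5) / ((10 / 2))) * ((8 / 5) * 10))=-2129841064960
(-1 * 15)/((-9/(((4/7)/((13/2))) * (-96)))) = -1280/91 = -14.07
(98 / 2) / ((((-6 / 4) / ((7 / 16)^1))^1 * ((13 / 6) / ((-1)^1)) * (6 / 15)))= 1715 / 104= 16.49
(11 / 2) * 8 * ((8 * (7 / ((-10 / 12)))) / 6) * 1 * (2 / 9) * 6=-9856 / 15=-657.07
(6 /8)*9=27 /4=6.75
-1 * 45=-45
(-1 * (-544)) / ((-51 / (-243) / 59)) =152928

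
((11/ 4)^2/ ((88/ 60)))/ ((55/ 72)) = 27/ 4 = 6.75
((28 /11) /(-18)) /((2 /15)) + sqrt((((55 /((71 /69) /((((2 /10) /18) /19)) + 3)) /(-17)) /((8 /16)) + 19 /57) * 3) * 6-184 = -179.09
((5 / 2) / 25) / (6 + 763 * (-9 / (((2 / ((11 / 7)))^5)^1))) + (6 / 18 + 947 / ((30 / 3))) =49901990077 / 525100130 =95.03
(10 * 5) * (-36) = -1800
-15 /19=-0.79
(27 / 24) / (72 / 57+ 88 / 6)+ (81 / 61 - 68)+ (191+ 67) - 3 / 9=253985207 / 1329312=191.07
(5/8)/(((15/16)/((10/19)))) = 20/57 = 0.35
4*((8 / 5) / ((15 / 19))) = 608 / 75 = 8.11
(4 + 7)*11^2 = 1331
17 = 17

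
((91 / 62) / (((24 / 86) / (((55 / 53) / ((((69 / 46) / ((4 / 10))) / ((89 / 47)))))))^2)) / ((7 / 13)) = 299494602121 / 31161916782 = 9.61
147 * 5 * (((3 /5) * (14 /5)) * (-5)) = -6174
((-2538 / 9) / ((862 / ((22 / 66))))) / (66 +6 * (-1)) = -0.00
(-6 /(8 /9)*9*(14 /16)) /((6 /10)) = -2835 /32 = -88.59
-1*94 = -94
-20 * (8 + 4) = -240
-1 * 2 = -2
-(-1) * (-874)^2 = 763876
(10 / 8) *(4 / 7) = 5 / 7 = 0.71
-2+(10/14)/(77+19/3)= -697/350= -1.99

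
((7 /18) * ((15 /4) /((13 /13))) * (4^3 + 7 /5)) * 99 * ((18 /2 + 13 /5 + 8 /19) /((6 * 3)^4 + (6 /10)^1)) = 14377209 /13297036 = 1.08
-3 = -3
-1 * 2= -2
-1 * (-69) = 69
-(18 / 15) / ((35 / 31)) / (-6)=31 / 175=0.18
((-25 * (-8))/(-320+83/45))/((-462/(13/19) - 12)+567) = 39000/7459157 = 0.01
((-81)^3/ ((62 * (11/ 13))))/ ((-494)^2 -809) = -0.04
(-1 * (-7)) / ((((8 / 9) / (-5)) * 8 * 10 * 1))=-63 / 128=-0.49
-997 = -997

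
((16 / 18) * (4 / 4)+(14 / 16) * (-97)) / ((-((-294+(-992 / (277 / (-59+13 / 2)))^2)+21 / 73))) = 33870559199 / 14137537011192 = 0.00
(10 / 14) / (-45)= -1 / 63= -0.02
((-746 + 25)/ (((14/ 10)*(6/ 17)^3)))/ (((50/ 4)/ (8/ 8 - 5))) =506039/ 135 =3748.44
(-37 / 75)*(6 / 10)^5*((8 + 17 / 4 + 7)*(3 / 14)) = -98901 / 625000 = -0.16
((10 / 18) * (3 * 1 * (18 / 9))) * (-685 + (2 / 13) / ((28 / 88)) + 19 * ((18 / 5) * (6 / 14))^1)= -596234 / 273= -2184.01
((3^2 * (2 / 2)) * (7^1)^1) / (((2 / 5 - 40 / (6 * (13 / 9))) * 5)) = -819 / 274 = -2.99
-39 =-39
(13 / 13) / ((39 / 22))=22 / 39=0.56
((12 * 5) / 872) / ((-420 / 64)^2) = 128 / 80115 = 0.00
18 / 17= 1.06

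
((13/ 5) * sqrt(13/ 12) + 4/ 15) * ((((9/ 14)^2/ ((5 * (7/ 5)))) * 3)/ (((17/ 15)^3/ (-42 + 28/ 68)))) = -71788275 * sqrt(39)/ 32740232-5522175/ 4092529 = -15.04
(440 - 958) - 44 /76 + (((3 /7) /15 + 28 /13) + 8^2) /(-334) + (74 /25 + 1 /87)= -647868370277 /1256032050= -515.81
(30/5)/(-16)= -3/8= -0.38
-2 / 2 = -1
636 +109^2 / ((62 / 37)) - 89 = 473511 / 62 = 7637.27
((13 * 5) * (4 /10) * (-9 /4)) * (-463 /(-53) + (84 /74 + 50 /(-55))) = -22618089 /43142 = -524.27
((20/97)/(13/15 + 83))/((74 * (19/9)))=675/42892139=0.00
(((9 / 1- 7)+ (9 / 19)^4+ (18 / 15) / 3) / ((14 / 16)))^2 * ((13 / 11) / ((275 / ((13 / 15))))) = 9191125211406528 / 314673578969028125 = 0.03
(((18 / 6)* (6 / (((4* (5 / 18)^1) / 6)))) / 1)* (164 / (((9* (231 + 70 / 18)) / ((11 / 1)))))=438372 / 5285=82.95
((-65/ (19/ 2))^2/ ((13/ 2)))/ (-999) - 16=-5772824/ 360639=-16.01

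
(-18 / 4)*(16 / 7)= -72 / 7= -10.29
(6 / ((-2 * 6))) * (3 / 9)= -1 / 6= -0.17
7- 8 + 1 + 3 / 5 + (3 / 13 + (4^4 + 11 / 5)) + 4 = 17097 / 65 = 263.03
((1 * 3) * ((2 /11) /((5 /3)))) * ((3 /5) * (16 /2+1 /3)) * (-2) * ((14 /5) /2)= -4.58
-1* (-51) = 51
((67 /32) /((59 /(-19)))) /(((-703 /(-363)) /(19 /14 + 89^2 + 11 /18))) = -4046584729 /1466976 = -2758.45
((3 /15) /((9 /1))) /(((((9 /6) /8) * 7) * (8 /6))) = 0.01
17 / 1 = 17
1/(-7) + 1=6/7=0.86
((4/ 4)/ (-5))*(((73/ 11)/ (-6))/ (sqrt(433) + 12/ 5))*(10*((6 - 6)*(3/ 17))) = 0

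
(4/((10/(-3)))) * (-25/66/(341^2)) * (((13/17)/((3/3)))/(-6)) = -65/130467282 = -0.00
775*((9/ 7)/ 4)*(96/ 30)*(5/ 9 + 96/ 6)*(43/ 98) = 1986170/ 343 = 5790.58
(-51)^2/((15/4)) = 3468/5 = 693.60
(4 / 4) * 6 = 6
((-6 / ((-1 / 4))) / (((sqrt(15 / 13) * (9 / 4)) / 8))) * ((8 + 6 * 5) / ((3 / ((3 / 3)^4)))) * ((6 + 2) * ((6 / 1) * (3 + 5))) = 1245184 * sqrt(195) / 45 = 386401.07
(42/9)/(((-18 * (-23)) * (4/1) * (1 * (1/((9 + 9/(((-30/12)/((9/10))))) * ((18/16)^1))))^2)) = 1701/14375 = 0.12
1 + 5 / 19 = 24 / 19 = 1.26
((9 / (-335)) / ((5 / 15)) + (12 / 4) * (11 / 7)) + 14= 43696 / 2345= 18.63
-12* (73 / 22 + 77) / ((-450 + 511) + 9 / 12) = -2232 / 143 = -15.61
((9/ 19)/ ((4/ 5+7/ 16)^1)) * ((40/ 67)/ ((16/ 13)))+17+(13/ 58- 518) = -406566335/ 812174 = -500.59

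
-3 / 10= -0.30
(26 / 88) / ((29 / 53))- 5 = -5691 / 1276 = -4.46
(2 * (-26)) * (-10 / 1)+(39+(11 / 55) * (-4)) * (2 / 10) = 13191 / 25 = 527.64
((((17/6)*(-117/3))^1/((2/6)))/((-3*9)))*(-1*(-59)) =13039/18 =724.39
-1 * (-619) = 619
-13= -13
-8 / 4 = -2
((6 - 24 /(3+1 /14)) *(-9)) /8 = 351 /172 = 2.04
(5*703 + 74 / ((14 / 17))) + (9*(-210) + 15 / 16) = 1715.79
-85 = -85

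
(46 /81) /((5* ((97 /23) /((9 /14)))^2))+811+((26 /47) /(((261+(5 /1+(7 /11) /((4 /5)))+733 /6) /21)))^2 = 811.00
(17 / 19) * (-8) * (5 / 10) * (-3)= 10.74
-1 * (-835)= 835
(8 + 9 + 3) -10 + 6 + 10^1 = 26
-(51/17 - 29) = 26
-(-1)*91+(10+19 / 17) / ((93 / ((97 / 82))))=3938585 / 43214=91.14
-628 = -628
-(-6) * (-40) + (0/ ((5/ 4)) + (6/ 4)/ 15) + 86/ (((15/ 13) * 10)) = -34867/ 150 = -232.45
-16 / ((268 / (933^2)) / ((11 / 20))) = -9575379 / 335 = -28583.22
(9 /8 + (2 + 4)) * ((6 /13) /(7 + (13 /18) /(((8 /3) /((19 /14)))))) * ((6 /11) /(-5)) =-172368 /3539965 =-0.05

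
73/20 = 3.65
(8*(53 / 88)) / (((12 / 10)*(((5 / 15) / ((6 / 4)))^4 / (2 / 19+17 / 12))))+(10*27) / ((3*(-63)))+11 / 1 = 471038749 / 187264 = 2515.37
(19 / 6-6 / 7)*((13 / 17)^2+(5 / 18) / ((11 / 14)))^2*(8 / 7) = 279634593808 / 120332630187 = 2.32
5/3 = 1.67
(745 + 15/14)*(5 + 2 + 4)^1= 114895/14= 8206.79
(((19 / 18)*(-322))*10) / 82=-15295 / 369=-41.45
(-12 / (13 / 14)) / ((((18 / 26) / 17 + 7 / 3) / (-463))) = 1983492 / 787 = 2520.32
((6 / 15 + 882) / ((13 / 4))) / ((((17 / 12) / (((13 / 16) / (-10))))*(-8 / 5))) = 3309 / 340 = 9.73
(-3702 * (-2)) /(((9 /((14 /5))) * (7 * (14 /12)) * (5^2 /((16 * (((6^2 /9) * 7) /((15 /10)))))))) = 1263616 /375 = 3369.64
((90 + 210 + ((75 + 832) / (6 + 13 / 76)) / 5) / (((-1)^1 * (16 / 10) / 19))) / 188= -917263 / 44086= -20.81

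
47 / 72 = 0.65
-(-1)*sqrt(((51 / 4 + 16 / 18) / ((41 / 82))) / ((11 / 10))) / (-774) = -sqrt(27005) / 25542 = -0.01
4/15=0.27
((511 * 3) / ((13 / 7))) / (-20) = -10731 / 260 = -41.27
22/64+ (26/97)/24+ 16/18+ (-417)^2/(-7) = -4857519875/195552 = -24840.04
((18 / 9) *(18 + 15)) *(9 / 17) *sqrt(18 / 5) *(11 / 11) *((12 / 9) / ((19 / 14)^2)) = 465696 *sqrt(10) / 30685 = 47.99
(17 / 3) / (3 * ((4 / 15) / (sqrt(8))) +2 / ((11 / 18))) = 28050 / 16079 - 10285 * sqrt(2) / 96474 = 1.59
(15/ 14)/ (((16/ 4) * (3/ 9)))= 45/ 56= 0.80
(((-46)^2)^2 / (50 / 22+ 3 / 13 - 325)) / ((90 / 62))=-19848562448 / 2075265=-9564.35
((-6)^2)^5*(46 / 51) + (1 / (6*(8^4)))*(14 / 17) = 11392795017223 / 208896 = 54538119.53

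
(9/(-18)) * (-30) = 15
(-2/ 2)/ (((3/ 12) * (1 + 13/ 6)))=-24/ 19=-1.26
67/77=0.87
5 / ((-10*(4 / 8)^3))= -4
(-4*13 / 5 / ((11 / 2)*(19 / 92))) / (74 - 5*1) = -416 / 3135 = -0.13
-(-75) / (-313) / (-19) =0.01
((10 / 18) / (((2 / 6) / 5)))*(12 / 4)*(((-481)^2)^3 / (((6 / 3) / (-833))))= -257902450291039196825 / 2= -128951225145519598412.50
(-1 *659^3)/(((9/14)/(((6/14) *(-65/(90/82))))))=305079796814/27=11299251733.85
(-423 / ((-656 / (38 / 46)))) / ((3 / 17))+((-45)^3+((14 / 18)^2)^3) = -730649063748425 / 8018381808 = -91121.76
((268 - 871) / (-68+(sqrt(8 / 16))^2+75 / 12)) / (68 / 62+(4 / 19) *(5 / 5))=710334 / 94325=7.53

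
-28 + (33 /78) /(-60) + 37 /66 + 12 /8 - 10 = -616841 /17160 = -35.95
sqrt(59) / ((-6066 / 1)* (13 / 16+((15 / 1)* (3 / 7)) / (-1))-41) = 56* sqrt(59) / 1905461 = 0.00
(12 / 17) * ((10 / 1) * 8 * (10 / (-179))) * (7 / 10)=-6720 / 3043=-2.21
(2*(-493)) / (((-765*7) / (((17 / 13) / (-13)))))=-986 / 53235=-0.02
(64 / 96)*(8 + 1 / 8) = 65 / 12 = 5.42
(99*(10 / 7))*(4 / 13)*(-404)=-1599840 / 91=-17580.66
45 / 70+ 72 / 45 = 2.24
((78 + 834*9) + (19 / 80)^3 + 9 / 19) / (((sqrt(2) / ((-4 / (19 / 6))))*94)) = -72.07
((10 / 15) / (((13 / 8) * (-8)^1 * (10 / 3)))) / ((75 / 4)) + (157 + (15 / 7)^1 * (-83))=-711778 / 34125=-20.86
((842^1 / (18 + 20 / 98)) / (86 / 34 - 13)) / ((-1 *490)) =7157 / 793880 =0.01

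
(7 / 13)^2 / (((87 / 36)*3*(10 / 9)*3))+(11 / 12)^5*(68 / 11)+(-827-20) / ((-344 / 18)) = 3168191652371 / 65549502720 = 48.33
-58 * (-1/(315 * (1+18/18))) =29/315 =0.09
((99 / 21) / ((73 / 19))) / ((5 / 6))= 3762 / 2555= 1.47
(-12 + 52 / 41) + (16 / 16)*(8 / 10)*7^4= 391564 / 205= 1910.07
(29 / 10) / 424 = 29 / 4240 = 0.01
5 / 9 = 0.56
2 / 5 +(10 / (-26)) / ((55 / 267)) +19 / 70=-11969 / 10010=-1.20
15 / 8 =1.88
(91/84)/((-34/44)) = -143/102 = -1.40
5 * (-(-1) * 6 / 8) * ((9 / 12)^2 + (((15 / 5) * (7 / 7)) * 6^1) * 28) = 121095 / 64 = 1892.11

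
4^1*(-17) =-68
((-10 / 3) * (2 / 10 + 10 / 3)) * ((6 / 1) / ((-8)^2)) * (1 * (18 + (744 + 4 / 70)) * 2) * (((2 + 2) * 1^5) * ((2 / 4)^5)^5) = -88351 / 440401920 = -0.00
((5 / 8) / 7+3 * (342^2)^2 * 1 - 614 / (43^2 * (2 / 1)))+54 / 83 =41041731888.57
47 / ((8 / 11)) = 64.62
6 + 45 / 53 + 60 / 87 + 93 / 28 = 467377 / 43036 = 10.86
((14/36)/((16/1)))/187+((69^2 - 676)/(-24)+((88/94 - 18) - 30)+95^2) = 22294402877/2531232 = 8807.73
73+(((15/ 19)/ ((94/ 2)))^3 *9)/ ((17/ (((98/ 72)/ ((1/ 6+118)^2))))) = 444240990237684172/ 6085493016934189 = 73.00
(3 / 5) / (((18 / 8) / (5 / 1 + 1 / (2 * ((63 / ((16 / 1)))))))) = 1292 / 945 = 1.37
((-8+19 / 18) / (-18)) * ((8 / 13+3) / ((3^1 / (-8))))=-11750 / 3159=-3.72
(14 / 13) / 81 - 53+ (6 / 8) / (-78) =-446441 / 8424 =-53.00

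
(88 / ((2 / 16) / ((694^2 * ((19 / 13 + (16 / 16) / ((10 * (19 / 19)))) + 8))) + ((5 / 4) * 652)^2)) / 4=52683272224 / 1590615749681265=0.00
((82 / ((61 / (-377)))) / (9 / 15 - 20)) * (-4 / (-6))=309140 / 17751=17.42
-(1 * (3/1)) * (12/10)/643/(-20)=9/32150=0.00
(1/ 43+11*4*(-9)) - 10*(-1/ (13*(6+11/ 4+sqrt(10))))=-47135723/ 119067 - 32*sqrt(10)/ 2769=-395.91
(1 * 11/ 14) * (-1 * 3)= -33/ 14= -2.36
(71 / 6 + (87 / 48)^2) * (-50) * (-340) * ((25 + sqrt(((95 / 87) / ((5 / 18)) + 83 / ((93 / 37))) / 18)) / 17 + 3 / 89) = 1451375 * sqrt(537571434) / 1553472 + 825832375 / 2136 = 408287.43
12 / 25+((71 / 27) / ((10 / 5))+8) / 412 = 279551 / 556200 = 0.50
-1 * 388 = -388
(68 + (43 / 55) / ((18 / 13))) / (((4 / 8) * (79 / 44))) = 76.38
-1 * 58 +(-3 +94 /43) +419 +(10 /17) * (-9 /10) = 262909 /731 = 359.66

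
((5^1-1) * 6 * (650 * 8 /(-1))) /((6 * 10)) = -2080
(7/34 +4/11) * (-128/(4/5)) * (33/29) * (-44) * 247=555572160/493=1126921.22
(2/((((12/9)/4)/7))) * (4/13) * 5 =64.62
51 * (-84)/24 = -357/2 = -178.50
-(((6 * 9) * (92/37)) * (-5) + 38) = 23434/37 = 633.35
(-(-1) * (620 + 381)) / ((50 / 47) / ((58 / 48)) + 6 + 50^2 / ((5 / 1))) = 1.97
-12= -12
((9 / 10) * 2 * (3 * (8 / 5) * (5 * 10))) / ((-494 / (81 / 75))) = -5832 / 6175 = -0.94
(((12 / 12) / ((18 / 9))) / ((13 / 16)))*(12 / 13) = 96 / 169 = 0.57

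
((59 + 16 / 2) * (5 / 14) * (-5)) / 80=-335 / 224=-1.50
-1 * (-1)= 1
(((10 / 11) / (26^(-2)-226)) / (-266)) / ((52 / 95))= 13 / 470547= 0.00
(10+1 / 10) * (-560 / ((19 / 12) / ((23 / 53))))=-1561056 / 1007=-1550.20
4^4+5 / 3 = 773 / 3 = 257.67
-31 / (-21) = 31 / 21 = 1.48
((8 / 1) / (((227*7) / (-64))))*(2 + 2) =-2048 / 1589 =-1.29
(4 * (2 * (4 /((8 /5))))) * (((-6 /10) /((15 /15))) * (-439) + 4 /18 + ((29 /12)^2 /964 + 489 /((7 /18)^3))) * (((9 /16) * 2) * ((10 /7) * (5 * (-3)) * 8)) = -153162937272825 /4629128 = -33086779.47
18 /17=1.06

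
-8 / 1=-8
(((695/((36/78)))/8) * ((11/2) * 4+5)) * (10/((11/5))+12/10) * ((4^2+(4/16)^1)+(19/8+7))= 263379285/352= 748236.61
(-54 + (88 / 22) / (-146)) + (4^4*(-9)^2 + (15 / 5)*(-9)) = 1507813 / 73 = 20654.97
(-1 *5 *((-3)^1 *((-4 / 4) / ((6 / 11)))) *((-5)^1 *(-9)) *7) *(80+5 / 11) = -1393875 / 2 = -696937.50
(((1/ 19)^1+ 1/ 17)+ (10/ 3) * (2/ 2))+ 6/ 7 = 29180/ 6783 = 4.30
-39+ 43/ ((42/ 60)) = 157/ 7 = 22.43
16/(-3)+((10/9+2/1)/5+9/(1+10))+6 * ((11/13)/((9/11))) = 14879/6435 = 2.31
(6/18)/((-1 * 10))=-1/30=-0.03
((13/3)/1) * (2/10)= 13/15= 0.87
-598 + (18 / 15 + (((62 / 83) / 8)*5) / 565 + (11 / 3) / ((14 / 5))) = -2345740919 / 3939180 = -595.49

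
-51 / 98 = -0.52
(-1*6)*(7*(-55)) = 2310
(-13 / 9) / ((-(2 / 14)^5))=218491 / 9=24276.78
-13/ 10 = -1.30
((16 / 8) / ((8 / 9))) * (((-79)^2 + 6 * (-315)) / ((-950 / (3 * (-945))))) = 1168587 / 40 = 29214.68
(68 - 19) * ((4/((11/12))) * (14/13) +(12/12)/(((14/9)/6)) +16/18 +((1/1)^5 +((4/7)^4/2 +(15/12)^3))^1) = 2462531083/4036032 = 610.14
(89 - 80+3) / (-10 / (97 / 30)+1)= -1164 / 203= -5.73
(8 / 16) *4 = 2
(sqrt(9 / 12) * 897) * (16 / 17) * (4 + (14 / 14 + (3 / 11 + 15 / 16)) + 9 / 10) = 5612529 * sqrt(3) / 1870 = 5198.49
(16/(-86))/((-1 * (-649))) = -8/27907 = -0.00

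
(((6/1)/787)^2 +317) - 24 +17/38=6906585087/23536022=293.45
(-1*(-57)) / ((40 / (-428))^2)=652593 / 100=6525.93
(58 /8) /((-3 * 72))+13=11203 /864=12.97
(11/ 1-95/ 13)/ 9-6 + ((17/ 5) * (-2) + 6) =-1246/ 195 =-6.39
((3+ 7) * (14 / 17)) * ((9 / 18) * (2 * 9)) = 1260 / 17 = 74.12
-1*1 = -1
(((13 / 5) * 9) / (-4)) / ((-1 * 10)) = 0.58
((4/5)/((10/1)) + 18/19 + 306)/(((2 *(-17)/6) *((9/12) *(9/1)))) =-583352/72675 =-8.03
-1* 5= -5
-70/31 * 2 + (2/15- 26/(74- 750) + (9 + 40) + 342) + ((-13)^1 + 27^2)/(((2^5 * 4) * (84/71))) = 706619817/1805440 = 391.38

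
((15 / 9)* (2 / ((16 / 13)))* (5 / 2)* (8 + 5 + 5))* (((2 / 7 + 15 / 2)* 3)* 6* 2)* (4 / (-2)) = -956475 / 14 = -68319.64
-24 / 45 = -8 / 15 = -0.53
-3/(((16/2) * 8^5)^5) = -3/1237940039285380274899124224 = -0.00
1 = 1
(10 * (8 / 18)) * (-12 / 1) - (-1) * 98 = 134 / 3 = 44.67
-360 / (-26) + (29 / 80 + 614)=628.21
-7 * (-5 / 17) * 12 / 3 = 8.24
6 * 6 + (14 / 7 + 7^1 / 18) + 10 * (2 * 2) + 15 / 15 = 1429 / 18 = 79.39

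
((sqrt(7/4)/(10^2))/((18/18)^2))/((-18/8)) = -sqrt(7)/450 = -0.01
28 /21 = 4 /3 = 1.33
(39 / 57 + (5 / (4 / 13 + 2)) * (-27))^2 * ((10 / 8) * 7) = 168938315 / 5776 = 29248.32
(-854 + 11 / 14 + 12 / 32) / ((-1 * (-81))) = -47759 / 4536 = -10.53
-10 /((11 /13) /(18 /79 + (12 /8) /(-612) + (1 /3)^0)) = -2567305 /177276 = -14.48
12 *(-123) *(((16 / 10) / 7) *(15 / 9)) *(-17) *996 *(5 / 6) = 55536960 / 7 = 7933851.43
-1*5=-5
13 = 13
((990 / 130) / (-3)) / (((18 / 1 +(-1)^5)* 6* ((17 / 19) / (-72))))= 7524 / 3757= 2.00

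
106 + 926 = 1032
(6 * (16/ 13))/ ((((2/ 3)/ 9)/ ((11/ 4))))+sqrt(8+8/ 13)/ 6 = 2 * sqrt(91)/ 39+3564/ 13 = 274.64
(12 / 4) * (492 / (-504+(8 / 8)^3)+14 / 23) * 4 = -51288 / 11569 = -4.43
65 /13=5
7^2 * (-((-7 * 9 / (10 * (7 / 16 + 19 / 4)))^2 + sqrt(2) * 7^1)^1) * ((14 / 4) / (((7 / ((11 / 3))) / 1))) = -3773 * sqrt(2) / 6 - 22819104 / 172225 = -1021.80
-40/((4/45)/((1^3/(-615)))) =30/41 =0.73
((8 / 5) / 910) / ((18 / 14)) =4 / 2925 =0.00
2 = 2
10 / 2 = 5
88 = 88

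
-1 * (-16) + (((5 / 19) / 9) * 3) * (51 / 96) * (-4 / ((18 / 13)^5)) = 13754728223 / 861643008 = 15.96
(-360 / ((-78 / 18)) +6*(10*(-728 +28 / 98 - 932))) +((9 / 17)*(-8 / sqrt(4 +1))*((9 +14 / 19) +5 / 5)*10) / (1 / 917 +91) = -99502.01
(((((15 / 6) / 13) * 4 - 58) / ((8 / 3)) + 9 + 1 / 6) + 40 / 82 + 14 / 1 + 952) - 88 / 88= 3048311 / 3198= 953.19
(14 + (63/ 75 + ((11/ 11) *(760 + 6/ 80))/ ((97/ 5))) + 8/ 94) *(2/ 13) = 49332237/ 5926700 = 8.32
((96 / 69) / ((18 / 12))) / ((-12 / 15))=-80 / 69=-1.16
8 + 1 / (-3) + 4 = 35 / 3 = 11.67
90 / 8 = 11.25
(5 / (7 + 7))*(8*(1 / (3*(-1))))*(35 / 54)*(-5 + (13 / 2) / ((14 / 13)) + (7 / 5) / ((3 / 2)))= -4135 / 3402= -1.22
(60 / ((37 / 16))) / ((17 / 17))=25.95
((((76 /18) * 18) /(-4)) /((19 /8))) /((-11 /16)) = 128 /11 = 11.64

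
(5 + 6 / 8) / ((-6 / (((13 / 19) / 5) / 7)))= -299 / 15960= -0.02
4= 4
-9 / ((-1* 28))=9 / 28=0.32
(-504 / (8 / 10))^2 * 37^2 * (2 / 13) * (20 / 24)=905593500 / 13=69661038.46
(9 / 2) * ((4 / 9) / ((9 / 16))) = 32 / 9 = 3.56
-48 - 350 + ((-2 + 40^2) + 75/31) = 37275/31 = 1202.42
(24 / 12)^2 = 4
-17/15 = -1.13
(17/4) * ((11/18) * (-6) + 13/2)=289/24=12.04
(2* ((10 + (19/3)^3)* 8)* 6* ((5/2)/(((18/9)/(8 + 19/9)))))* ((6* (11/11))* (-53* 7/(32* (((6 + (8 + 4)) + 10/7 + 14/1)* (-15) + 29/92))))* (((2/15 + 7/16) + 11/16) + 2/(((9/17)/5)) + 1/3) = 5390613033169/5918508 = 910806.07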